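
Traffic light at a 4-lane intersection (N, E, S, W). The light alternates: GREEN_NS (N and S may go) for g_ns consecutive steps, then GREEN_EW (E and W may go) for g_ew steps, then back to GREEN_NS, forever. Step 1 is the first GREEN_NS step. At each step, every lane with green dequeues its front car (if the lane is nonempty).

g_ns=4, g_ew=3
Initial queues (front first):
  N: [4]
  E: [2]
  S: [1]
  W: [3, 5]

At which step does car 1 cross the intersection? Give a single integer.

Step 1 [NS]: N:car4-GO,E:wait,S:car1-GO,W:wait | queues: N=0 E=1 S=0 W=2
Step 2 [NS]: N:empty,E:wait,S:empty,W:wait | queues: N=0 E=1 S=0 W=2
Step 3 [NS]: N:empty,E:wait,S:empty,W:wait | queues: N=0 E=1 S=0 W=2
Step 4 [NS]: N:empty,E:wait,S:empty,W:wait | queues: N=0 E=1 S=0 W=2
Step 5 [EW]: N:wait,E:car2-GO,S:wait,W:car3-GO | queues: N=0 E=0 S=0 W=1
Step 6 [EW]: N:wait,E:empty,S:wait,W:car5-GO | queues: N=0 E=0 S=0 W=0
Car 1 crosses at step 1

1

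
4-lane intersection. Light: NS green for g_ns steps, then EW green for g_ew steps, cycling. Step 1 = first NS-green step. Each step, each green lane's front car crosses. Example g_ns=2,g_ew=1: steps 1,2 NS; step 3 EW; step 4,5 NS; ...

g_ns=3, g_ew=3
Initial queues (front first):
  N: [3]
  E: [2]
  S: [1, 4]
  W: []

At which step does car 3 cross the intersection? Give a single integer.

Step 1 [NS]: N:car3-GO,E:wait,S:car1-GO,W:wait | queues: N=0 E=1 S=1 W=0
Step 2 [NS]: N:empty,E:wait,S:car4-GO,W:wait | queues: N=0 E=1 S=0 W=0
Step 3 [NS]: N:empty,E:wait,S:empty,W:wait | queues: N=0 E=1 S=0 W=0
Step 4 [EW]: N:wait,E:car2-GO,S:wait,W:empty | queues: N=0 E=0 S=0 W=0
Car 3 crosses at step 1

1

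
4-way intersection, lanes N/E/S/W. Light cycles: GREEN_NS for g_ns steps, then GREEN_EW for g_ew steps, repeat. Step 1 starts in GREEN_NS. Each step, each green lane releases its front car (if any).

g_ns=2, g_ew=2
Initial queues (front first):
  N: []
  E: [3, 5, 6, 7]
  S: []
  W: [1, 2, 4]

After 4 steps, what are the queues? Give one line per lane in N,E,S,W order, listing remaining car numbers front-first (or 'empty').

Step 1 [NS]: N:empty,E:wait,S:empty,W:wait | queues: N=0 E=4 S=0 W=3
Step 2 [NS]: N:empty,E:wait,S:empty,W:wait | queues: N=0 E=4 S=0 W=3
Step 3 [EW]: N:wait,E:car3-GO,S:wait,W:car1-GO | queues: N=0 E=3 S=0 W=2
Step 4 [EW]: N:wait,E:car5-GO,S:wait,W:car2-GO | queues: N=0 E=2 S=0 W=1

N: empty
E: 6 7
S: empty
W: 4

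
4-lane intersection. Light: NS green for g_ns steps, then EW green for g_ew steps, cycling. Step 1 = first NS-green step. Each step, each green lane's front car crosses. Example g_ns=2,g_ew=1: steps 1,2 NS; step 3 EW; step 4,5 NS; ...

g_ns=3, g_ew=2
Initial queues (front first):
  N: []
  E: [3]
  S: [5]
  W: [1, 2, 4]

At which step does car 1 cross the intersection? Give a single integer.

Step 1 [NS]: N:empty,E:wait,S:car5-GO,W:wait | queues: N=0 E=1 S=0 W=3
Step 2 [NS]: N:empty,E:wait,S:empty,W:wait | queues: N=0 E=1 S=0 W=3
Step 3 [NS]: N:empty,E:wait,S:empty,W:wait | queues: N=0 E=1 S=0 W=3
Step 4 [EW]: N:wait,E:car3-GO,S:wait,W:car1-GO | queues: N=0 E=0 S=0 W=2
Step 5 [EW]: N:wait,E:empty,S:wait,W:car2-GO | queues: N=0 E=0 S=0 W=1
Step 6 [NS]: N:empty,E:wait,S:empty,W:wait | queues: N=0 E=0 S=0 W=1
Step 7 [NS]: N:empty,E:wait,S:empty,W:wait | queues: N=0 E=0 S=0 W=1
Step 8 [NS]: N:empty,E:wait,S:empty,W:wait | queues: N=0 E=0 S=0 W=1
Step 9 [EW]: N:wait,E:empty,S:wait,W:car4-GO | queues: N=0 E=0 S=0 W=0
Car 1 crosses at step 4

4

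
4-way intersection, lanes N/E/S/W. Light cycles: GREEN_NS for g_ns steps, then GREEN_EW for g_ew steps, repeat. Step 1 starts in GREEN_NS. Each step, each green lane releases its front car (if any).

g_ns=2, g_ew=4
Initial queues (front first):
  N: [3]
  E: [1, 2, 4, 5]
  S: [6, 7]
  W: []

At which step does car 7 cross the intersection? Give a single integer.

Step 1 [NS]: N:car3-GO,E:wait,S:car6-GO,W:wait | queues: N=0 E=4 S=1 W=0
Step 2 [NS]: N:empty,E:wait,S:car7-GO,W:wait | queues: N=0 E=4 S=0 W=0
Step 3 [EW]: N:wait,E:car1-GO,S:wait,W:empty | queues: N=0 E=3 S=0 W=0
Step 4 [EW]: N:wait,E:car2-GO,S:wait,W:empty | queues: N=0 E=2 S=0 W=0
Step 5 [EW]: N:wait,E:car4-GO,S:wait,W:empty | queues: N=0 E=1 S=0 W=0
Step 6 [EW]: N:wait,E:car5-GO,S:wait,W:empty | queues: N=0 E=0 S=0 W=0
Car 7 crosses at step 2

2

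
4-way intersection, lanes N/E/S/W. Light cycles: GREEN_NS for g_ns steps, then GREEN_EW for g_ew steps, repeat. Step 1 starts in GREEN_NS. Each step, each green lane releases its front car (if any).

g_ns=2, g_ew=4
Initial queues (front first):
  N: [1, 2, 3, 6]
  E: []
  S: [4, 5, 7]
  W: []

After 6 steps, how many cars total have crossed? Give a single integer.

Step 1 [NS]: N:car1-GO,E:wait,S:car4-GO,W:wait | queues: N=3 E=0 S=2 W=0
Step 2 [NS]: N:car2-GO,E:wait,S:car5-GO,W:wait | queues: N=2 E=0 S=1 W=0
Step 3 [EW]: N:wait,E:empty,S:wait,W:empty | queues: N=2 E=0 S=1 W=0
Step 4 [EW]: N:wait,E:empty,S:wait,W:empty | queues: N=2 E=0 S=1 W=0
Step 5 [EW]: N:wait,E:empty,S:wait,W:empty | queues: N=2 E=0 S=1 W=0
Step 6 [EW]: N:wait,E:empty,S:wait,W:empty | queues: N=2 E=0 S=1 W=0
Cars crossed by step 6: 4

Answer: 4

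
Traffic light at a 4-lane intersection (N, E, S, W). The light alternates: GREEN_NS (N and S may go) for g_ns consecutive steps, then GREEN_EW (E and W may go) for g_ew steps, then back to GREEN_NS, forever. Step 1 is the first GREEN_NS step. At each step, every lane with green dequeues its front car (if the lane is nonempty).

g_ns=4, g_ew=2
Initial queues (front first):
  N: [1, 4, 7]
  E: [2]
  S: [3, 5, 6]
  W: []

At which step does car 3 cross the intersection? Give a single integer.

Step 1 [NS]: N:car1-GO,E:wait,S:car3-GO,W:wait | queues: N=2 E=1 S=2 W=0
Step 2 [NS]: N:car4-GO,E:wait,S:car5-GO,W:wait | queues: N=1 E=1 S=1 W=0
Step 3 [NS]: N:car7-GO,E:wait,S:car6-GO,W:wait | queues: N=0 E=1 S=0 W=0
Step 4 [NS]: N:empty,E:wait,S:empty,W:wait | queues: N=0 E=1 S=0 W=0
Step 5 [EW]: N:wait,E:car2-GO,S:wait,W:empty | queues: N=0 E=0 S=0 W=0
Car 3 crosses at step 1

1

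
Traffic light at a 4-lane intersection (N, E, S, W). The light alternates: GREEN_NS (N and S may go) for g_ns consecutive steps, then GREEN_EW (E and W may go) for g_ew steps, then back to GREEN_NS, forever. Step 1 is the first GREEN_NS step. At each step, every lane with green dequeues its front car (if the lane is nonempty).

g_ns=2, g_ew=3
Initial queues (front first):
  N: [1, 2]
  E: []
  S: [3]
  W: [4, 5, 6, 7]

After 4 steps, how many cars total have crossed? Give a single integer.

Step 1 [NS]: N:car1-GO,E:wait,S:car3-GO,W:wait | queues: N=1 E=0 S=0 W=4
Step 2 [NS]: N:car2-GO,E:wait,S:empty,W:wait | queues: N=0 E=0 S=0 W=4
Step 3 [EW]: N:wait,E:empty,S:wait,W:car4-GO | queues: N=0 E=0 S=0 W=3
Step 4 [EW]: N:wait,E:empty,S:wait,W:car5-GO | queues: N=0 E=0 S=0 W=2
Cars crossed by step 4: 5

Answer: 5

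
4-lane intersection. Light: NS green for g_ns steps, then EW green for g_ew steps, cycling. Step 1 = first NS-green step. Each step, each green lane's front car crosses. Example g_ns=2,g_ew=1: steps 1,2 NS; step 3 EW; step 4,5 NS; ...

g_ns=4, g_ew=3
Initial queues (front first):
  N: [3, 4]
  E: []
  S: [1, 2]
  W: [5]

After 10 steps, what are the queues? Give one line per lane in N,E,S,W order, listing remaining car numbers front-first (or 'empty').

Step 1 [NS]: N:car3-GO,E:wait,S:car1-GO,W:wait | queues: N=1 E=0 S=1 W=1
Step 2 [NS]: N:car4-GO,E:wait,S:car2-GO,W:wait | queues: N=0 E=0 S=0 W=1
Step 3 [NS]: N:empty,E:wait,S:empty,W:wait | queues: N=0 E=0 S=0 W=1
Step 4 [NS]: N:empty,E:wait,S:empty,W:wait | queues: N=0 E=0 S=0 W=1
Step 5 [EW]: N:wait,E:empty,S:wait,W:car5-GO | queues: N=0 E=0 S=0 W=0

N: empty
E: empty
S: empty
W: empty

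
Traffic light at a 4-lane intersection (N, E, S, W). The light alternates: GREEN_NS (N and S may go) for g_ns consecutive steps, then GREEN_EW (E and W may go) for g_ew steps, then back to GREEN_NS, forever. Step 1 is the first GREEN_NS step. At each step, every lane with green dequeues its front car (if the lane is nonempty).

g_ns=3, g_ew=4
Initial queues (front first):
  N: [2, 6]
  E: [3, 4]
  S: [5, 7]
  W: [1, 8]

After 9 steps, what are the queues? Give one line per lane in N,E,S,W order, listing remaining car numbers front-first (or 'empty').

Step 1 [NS]: N:car2-GO,E:wait,S:car5-GO,W:wait | queues: N=1 E=2 S=1 W=2
Step 2 [NS]: N:car6-GO,E:wait,S:car7-GO,W:wait | queues: N=0 E=2 S=0 W=2
Step 3 [NS]: N:empty,E:wait,S:empty,W:wait | queues: N=0 E=2 S=0 W=2
Step 4 [EW]: N:wait,E:car3-GO,S:wait,W:car1-GO | queues: N=0 E=1 S=0 W=1
Step 5 [EW]: N:wait,E:car4-GO,S:wait,W:car8-GO | queues: N=0 E=0 S=0 W=0

N: empty
E: empty
S: empty
W: empty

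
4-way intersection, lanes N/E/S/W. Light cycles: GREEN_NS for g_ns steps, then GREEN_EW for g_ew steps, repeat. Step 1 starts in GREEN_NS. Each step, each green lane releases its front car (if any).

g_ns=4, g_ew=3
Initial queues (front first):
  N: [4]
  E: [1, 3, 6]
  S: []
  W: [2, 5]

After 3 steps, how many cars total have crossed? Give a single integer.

Answer: 1

Derivation:
Step 1 [NS]: N:car4-GO,E:wait,S:empty,W:wait | queues: N=0 E=3 S=0 W=2
Step 2 [NS]: N:empty,E:wait,S:empty,W:wait | queues: N=0 E=3 S=0 W=2
Step 3 [NS]: N:empty,E:wait,S:empty,W:wait | queues: N=0 E=3 S=0 W=2
Cars crossed by step 3: 1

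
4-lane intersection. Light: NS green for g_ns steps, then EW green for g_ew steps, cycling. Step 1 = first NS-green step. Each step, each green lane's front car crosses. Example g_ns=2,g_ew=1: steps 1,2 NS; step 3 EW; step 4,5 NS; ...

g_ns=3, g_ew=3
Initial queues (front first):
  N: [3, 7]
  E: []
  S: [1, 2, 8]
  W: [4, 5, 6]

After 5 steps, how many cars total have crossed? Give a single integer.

Step 1 [NS]: N:car3-GO,E:wait,S:car1-GO,W:wait | queues: N=1 E=0 S=2 W=3
Step 2 [NS]: N:car7-GO,E:wait,S:car2-GO,W:wait | queues: N=0 E=0 S=1 W=3
Step 3 [NS]: N:empty,E:wait,S:car8-GO,W:wait | queues: N=0 E=0 S=0 W=3
Step 4 [EW]: N:wait,E:empty,S:wait,W:car4-GO | queues: N=0 E=0 S=0 W=2
Step 5 [EW]: N:wait,E:empty,S:wait,W:car5-GO | queues: N=0 E=0 S=0 W=1
Cars crossed by step 5: 7

Answer: 7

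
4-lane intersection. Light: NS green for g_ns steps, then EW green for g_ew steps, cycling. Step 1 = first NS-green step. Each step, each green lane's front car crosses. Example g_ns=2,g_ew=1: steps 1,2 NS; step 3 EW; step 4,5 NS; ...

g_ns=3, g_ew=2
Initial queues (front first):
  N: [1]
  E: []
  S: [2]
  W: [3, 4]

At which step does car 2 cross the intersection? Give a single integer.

Step 1 [NS]: N:car1-GO,E:wait,S:car2-GO,W:wait | queues: N=0 E=0 S=0 W=2
Step 2 [NS]: N:empty,E:wait,S:empty,W:wait | queues: N=0 E=0 S=0 W=2
Step 3 [NS]: N:empty,E:wait,S:empty,W:wait | queues: N=0 E=0 S=0 W=2
Step 4 [EW]: N:wait,E:empty,S:wait,W:car3-GO | queues: N=0 E=0 S=0 W=1
Step 5 [EW]: N:wait,E:empty,S:wait,W:car4-GO | queues: N=0 E=0 S=0 W=0
Car 2 crosses at step 1

1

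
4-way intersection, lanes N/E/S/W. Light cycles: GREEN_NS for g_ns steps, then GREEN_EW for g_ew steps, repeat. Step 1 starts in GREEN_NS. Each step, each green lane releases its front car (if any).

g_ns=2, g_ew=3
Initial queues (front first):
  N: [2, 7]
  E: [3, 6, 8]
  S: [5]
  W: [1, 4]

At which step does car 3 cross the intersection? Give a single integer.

Step 1 [NS]: N:car2-GO,E:wait,S:car5-GO,W:wait | queues: N=1 E=3 S=0 W=2
Step 2 [NS]: N:car7-GO,E:wait,S:empty,W:wait | queues: N=0 E=3 S=0 W=2
Step 3 [EW]: N:wait,E:car3-GO,S:wait,W:car1-GO | queues: N=0 E=2 S=0 W=1
Step 4 [EW]: N:wait,E:car6-GO,S:wait,W:car4-GO | queues: N=0 E=1 S=0 W=0
Step 5 [EW]: N:wait,E:car8-GO,S:wait,W:empty | queues: N=0 E=0 S=0 W=0
Car 3 crosses at step 3

3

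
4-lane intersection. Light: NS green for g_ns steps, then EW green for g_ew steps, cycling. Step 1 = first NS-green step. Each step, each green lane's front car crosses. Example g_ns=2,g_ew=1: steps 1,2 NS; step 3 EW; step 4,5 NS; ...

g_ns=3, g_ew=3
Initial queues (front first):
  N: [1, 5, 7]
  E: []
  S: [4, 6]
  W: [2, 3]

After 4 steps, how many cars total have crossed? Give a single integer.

Answer: 6

Derivation:
Step 1 [NS]: N:car1-GO,E:wait,S:car4-GO,W:wait | queues: N=2 E=0 S=1 W=2
Step 2 [NS]: N:car5-GO,E:wait,S:car6-GO,W:wait | queues: N=1 E=0 S=0 W=2
Step 3 [NS]: N:car7-GO,E:wait,S:empty,W:wait | queues: N=0 E=0 S=0 W=2
Step 4 [EW]: N:wait,E:empty,S:wait,W:car2-GO | queues: N=0 E=0 S=0 W=1
Cars crossed by step 4: 6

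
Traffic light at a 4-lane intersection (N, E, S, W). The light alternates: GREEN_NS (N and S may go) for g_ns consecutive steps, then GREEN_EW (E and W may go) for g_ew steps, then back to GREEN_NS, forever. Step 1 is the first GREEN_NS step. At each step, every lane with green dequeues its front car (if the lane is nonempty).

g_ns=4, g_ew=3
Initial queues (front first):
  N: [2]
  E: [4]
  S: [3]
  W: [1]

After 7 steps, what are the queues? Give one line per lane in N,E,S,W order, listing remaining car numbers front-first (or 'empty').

Step 1 [NS]: N:car2-GO,E:wait,S:car3-GO,W:wait | queues: N=0 E=1 S=0 W=1
Step 2 [NS]: N:empty,E:wait,S:empty,W:wait | queues: N=0 E=1 S=0 W=1
Step 3 [NS]: N:empty,E:wait,S:empty,W:wait | queues: N=0 E=1 S=0 W=1
Step 4 [NS]: N:empty,E:wait,S:empty,W:wait | queues: N=0 E=1 S=0 W=1
Step 5 [EW]: N:wait,E:car4-GO,S:wait,W:car1-GO | queues: N=0 E=0 S=0 W=0

N: empty
E: empty
S: empty
W: empty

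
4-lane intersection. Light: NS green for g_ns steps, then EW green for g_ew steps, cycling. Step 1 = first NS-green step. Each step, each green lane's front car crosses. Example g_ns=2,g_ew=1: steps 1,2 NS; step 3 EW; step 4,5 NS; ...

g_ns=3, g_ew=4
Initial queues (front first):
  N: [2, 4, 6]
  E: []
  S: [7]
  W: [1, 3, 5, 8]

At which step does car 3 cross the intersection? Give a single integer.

Step 1 [NS]: N:car2-GO,E:wait,S:car7-GO,W:wait | queues: N=2 E=0 S=0 W=4
Step 2 [NS]: N:car4-GO,E:wait,S:empty,W:wait | queues: N=1 E=0 S=0 W=4
Step 3 [NS]: N:car6-GO,E:wait,S:empty,W:wait | queues: N=0 E=0 S=0 W=4
Step 4 [EW]: N:wait,E:empty,S:wait,W:car1-GO | queues: N=0 E=0 S=0 W=3
Step 5 [EW]: N:wait,E:empty,S:wait,W:car3-GO | queues: N=0 E=0 S=0 W=2
Step 6 [EW]: N:wait,E:empty,S:wait,W:car5-GO | queues: N=0 E=0 S=0 W=1
Step 7 [EW]: N:wait,E:empty,S:wait,W:car8-GO | queues: N=0 E=0 S=0 W=0
Car 3 crosses at step 5

5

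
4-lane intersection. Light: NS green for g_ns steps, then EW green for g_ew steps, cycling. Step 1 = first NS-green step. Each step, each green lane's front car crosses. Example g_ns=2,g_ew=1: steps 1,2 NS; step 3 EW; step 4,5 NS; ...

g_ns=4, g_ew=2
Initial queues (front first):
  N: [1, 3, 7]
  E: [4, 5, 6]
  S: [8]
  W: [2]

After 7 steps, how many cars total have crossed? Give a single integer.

Answer: 7

Derivation:
Step 1 [NS]: N:car1-GO,E:wait,S:car8-GO,W:wait | queues: N=2 E=3 S=0 W=1
Step 2 [NS]: N:car3-GO,E:wait,S:empty,W:wait | queues: N=1 E=3 S=0 W=1
Step 3 [NS]: N:car7-GO,E:wait,S:empty,W:wait | queues: N=0 E=3 S=0 W=1
Step 4 [NS]: N:empty,E:wait,S:empty,W:wait | queues: N=0 E=3 S=0 W=1
Step 5 [EW]: N:wait,E:car4-GO,S:wait,W:car2-GO | queues: N=0 E=2 S=0 W=0
Step 6 [EW]: N:wait,E:car5-GO,S:wait,W:empty | queues: N=0 E=1 S=0 W=0
Step 7 [NS]: N:empty,E:wait,S:empty,W:wait | queues: N=0 E=1 S=0 W=0
Cars crossed by step 7: 7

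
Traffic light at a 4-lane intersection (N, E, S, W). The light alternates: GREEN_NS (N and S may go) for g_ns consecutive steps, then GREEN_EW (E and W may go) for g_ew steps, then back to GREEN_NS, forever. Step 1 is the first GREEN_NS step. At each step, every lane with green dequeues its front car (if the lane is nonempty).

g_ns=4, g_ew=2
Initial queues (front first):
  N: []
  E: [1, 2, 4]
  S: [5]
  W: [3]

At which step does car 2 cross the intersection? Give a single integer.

Step 1 [NS]: N:empty,E:wait,S:car5-GO,W:wait | queues: N=0 E=3 S=0 W=1
Step 2 [NS]: N:empty,E:wait,S:empty,W:wait | queues: N=0 E=3 S=0 W=1
Step 3 [NS]: N:empty,E:wait,S:empty,W:wait | queues: N=0 E=3 S=0 W=1
Step 4 [NS]: N:empty,E:wait,S:empty,W:wait | queues: N=0 E=3 S=0 W=1
Step 5 [EW]: N:wait,E:car1-GO,S:wait,W:car3-GO | queues: N=0 E=2 S=0 W=0
Step 6 [EW]: N:wait,E:car2-GO,S:wait,W:empty | queues: N=0 E=1 S=0 W=0
Step 7 [NS]: N:empty,E:wait,S:empty,W:wait | queues: N=0 E=1 S=0 W=0
Step 8 [NS]: N:empty,E:wait,S:empty,W:wait | queues: N=0 E=1 S=0 W=0
Step 9 [NS]: N:empty,E:wait,S:empty,W:wait | queues: N=0 E=1 S=0 W=0
Step 10 [NS]: N:empty,E:wait,S:empty,W:wait | queues: N=0 E=1 S=0 W=0
Step 11 [EW]: N:wait,E:car4-GO,S:wait,W:empty | queues: N=0 E=0 S=0 W=0
Car 2 crosses at step 6

6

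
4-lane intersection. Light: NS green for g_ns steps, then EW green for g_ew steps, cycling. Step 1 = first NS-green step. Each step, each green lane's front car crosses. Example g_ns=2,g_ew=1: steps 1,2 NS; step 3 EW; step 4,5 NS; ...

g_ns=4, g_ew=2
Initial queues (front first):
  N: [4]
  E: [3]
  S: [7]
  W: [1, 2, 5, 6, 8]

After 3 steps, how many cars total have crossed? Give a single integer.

Answer: 2

Derivation:
Step 1 [NS]: N:car4-GO,E:wait,S:car7-GO,W:wait | queues: N=0 E=1 S=0 W=5
Step 2 [NS]: N:empty,E:wait,S:empty,W:wait | queues: N=0 E=1 S=0 W=5
Step 3 [NS]: N:empty,E:wait,S:empty,W:wait | queues: N=0 E=1 S=0 W=5
Cars crossed by step 3: 2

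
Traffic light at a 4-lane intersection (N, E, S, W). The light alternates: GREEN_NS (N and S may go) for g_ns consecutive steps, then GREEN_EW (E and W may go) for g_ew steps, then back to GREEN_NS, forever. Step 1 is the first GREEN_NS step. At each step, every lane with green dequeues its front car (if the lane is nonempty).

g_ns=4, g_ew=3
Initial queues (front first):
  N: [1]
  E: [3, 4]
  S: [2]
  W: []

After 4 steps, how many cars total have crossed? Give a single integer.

Answer: 2

Derivation:
Step 1 [NS]: N:car1-GO,E:wait,S:car2-GO,W:wait | queues: N=0 E=2 S=0 W=0
Step 2 [NS]: N:empty,E:wait,S:empty,W:wait | queues: N=0 E=2 S=0 W=0
Step 3 [NS]: N:empty,E:wait,S:empty,W:wait | queues: N=0 E=2 S=0 W=0
Step 4 [NS]: N:empty,E:wait,S:empty,W:wait | queues: N=0 E=2 S=0 W=0
Cars crossed by step 4: 2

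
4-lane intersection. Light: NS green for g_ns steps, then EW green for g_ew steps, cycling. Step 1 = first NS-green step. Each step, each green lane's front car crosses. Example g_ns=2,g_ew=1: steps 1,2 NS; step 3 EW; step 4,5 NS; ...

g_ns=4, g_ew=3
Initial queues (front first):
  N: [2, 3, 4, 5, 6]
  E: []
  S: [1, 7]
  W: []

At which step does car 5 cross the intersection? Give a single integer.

Step 1 [NS]: N:car2-GO,E:wait,S:car1-GO,W:wait | queues: N=4 E=0 S=1 W=0
Step 2 [NS]: N:car3-GO,E:wait,S:car7-GO,W:wait | queues: N=3 E=0 S=0 W=0
Step 3 [NS]: N:car4-GO,E:wait,S:empty,W:wait | queues: N=2 E=0 S=0 W=0
Step 4 [NS]: N:car5-GO,E:wait,S:empty,W:wait | queues: N=1 E=0 S=0 W=0
Step 5 [EW]: N:wait,E:empty,S:wait,W:empty | queues: N=1 E=0 S=0 W=0
Step 6 [EW]: N:wait,E:empty,S:wait,W:empty | queues: N=1 E=0 S=0 W=0
Step 7 [EW]: N:wait,E:empty,S:wait,W:empty | queues: N=1 E=0 S=0 W=0
Step 8 [NS]: N:car6-GO,E:wait,S:empty,W:wait | queues: N=0 E=0 S=0 W=0
Car 5 crosses at step 4

4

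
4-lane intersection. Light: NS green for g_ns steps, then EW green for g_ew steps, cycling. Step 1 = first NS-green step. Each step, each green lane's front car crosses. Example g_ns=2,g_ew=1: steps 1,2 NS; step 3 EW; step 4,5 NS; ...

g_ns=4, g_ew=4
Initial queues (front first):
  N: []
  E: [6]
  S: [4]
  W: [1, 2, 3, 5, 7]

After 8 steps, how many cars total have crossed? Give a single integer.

Answer: 6

Derivation:
Step 1 [NS]: N:empty,E:wait,S:car4-GO,W:wait | queues: N=0 E=1 S=0 W=5
Step 2 [NS]: N:empty,E:wait,S:empty,W:wait | queues: N=0 E=1 S=0 W=5
Step 3 [NS]: N:empty,E:wait,S:empty,W:wait | queues: N=0 E=1 S=0 W=5
Step 4 [NS]: N:empty,E:wait,S:empty,W:wait | queues: N=0 E=1 S=0 W=5
Step 5 [EW]: N:wait,E:car6-GO,S:wait,W:car1-GO | queues: N=0 E=0 S=0 W=4
Step 6 [EW]: N:wait,E:empty,S:wait,W:car2-GO | queues: N=0 E=0 S=0 W=3
Step 7 [EW]: N:wait,E:empty,S:wait,W:car3-GO | queues: N=0 E=0 S=0 W=2
Step 8 [EW]: N:wait,E:empty,S:wait,W:car5-GO | queues: N=0 E=0 S=0 W=1
Cars crossed by step 8: 6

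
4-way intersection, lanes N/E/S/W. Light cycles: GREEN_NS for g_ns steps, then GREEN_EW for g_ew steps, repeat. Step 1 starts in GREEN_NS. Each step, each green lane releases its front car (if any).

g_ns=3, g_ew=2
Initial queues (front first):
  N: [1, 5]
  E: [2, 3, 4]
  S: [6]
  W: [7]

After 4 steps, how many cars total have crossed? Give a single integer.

Step 1 [NS]: N:car1-GO,E:wait,S:car6-GO,W:wait | queues: N=1 E=3 S=0 W=1
Step 2 [NS]: N:car5-GO,E:wait,S:empty,W:wait | queues: N=0 E=3 S=0 W=1
Step 3 [NS]: N:empty,E:wait,S:empty,W:wait | queues: N=0 E=3 S=0 W=1
Step 4 [EW]: N:wait,E:car2-GO,S:wait,W:car7-GO | queues: N=0 E=2 S=0 W=0
Cars crossed by step 4: 5

Answer: 5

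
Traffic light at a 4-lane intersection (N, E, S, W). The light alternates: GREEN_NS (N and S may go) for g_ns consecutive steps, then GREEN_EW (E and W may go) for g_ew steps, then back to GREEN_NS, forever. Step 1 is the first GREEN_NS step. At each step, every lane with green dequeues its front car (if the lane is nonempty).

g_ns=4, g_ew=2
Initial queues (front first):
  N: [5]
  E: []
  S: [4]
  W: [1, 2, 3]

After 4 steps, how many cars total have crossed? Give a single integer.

Answer: 2

Derivation:
Step 1 [NS]: N:car5-GO,E:wait,S:car4-GO,W:wait | queues: N=0 E=0 S=0 W=3
Step 2 [NS]: N:empty,E:wait,S:empty,W:wait | queues: N=0 E=0 S=0 W=3
Step 3 [NS]: N:empty,E:wait,S:empty,W:wait | queues: N=0 E=0 S=0 W=3
Step 4 [NS]: N:empty,E:wait,S:empty,W:wait | queues: N=0 E=0 S=0 W=3
Cars crossed by step 4: 2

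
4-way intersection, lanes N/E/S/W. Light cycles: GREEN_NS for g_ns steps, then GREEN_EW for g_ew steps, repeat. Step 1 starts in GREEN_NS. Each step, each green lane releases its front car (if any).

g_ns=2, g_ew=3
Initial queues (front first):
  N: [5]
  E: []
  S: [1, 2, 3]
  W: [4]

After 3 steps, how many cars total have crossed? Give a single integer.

Step 1 [NS]: N:car5-GO,E:wait,S:car1-GO,W:wait | queues: N=0 E=0 S=2 W=1
Step 2 [NS]: N:empty,E:wait,S:car2-GO,W:wait | queues: N=0 E=0 S=1 W=1
Step 3 [EW]: N:wait,E:empty,S:wait,W:car4-GO | queues: N=0 E=0 S=1 W=0
Cars crossed by step 3: 4

Answer: 4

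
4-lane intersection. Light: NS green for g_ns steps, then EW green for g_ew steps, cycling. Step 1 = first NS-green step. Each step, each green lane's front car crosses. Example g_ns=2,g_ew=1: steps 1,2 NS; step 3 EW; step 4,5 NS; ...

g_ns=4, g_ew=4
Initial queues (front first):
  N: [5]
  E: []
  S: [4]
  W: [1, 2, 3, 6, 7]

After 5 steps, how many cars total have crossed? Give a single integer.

Step 1 [NS]: N:car5-GO,E:wait,S:car4-GO,W:wait | queues: N=0 E=0 S=0 W=5
Step 2 [NS]: N:empty,E:wait,S:empty,W:wait | queues: N=0 E=0 S=0 W=5
Step 3 [NS]: N:empty,E:wait,S:empty,W:wait | queues: N=0 E=0 S=0 W=5
Step 4 [NS]: N:empty,E:wait,S:empty,W:wait | queues: N=0 E=0 S=0 W=5
Step 5 [EW]: N:wait,E:empty,S:wait,W:car1-GO | queues: N=0 E=0 S=0 W=4
Cars crossed by step 5: 3

Answer: 3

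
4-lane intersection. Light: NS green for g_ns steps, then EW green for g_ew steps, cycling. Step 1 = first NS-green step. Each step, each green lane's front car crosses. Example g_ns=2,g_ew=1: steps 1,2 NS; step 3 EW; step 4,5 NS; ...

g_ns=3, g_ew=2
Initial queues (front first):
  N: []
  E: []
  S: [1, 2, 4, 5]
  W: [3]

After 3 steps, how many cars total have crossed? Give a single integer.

Step 1 [NS]: N:empty,E:wait,S:car1-GO,W:wait | queues: N=0 E=0 S=3 W=1
Step 2 [NS]: N:empty,E:wait,S:car2-GO,W:wait | queues: N=0 E=0 S=2 W=1
Step 3 [NS]: N:empty,E:wait,S:car4-GO,W:wait | queues: N=0 E=0 S=1 W=1
Cars crossed by step 3: 3

Answer: 3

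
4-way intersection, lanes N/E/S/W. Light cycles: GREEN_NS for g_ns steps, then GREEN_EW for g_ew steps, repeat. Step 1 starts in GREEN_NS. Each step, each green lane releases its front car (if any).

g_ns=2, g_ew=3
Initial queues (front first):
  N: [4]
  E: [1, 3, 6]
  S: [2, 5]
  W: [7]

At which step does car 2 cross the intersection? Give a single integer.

Step 1 [NS]: N:car4-GO,E:wait,S:car2-GO,W:wait | queues: N=0 E=3 S=1 W=1
Step 2 [NS]: N:empty,E:wait,S:car5-GO,W:wait | queues: N=0 E=3 S=0 W=1
Step 3 [EW]: N:wait,E:car1-GO,S:wait,W:car7-GO | queues: N=0 E=2 S=0 W=0
Step 4 [EW]: N:wait,E:car3-GO,S:wait,W:empty | queues: N=0 E=1 S=0 W=0
Step 5 [EW]: N:wait,E:car6-GO,S:wait,W:empty | queues: N=0 E=0 S=0 W=0
Car 2 crosses at step 1

1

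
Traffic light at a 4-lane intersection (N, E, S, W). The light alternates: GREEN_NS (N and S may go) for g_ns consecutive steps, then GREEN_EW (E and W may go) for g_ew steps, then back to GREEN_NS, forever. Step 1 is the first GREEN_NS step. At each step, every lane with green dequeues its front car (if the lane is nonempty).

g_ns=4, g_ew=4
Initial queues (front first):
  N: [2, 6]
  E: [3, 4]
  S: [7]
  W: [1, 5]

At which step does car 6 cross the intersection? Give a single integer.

Step 1 [NS]: N:car2-GO,E:wait,S:car7-GO,W:wait | queues: N=1 E=2 S=0 W=2
Step 2 [NS]: N:car6-GO,E:wait,S:empty,W:wait | queues: N=0 E=2 S=0 W=2
Step 3 [NS]: N:empty,E:wait,S:empty,W:wait | queues: N=0 E=2 S=0 W=2
Step 4 [NS]: N:empty,E:wait,S:empty,W:wait | queues: N=0 E=2 S=0 W=2
Step 5 [EW]: N:wait,E:car3-GO,S:wait,W:car1-GO | queues: N=0 E=1 S=0 W=1
Step 6 [EW]: N:wait,E:car4-GO,S:wait,W:car5-GO | queues: N=0 E=0 S=0 W=0
Car 6 crosses at step 2

2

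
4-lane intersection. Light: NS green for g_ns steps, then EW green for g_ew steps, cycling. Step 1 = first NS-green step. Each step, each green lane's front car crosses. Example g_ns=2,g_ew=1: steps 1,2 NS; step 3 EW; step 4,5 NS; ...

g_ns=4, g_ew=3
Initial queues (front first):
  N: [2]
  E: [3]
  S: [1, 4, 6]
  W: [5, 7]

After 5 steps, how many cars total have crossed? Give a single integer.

Answer: 6

Derivation:
Step 1 [NS]: N:car2-GO,E:wait,S:car1-GO,W:wait | queues: N=0 E=1 S=2 W=2
Step 2 [NS]: N:empty,E:wait,S:car4-GO,W:wait | queues: N=0 E=1 S=1 W=2
Step 3 [NS]: N:empty,E:wait,S:car6-GO,W:wait | queues: N=0 E=1 S=0 W=2
Step 4 [NS]: N:empty,E:wait,S:empty,W:wait | queues: N=0 E=1 S=0 W=2
Step 5 [EW]: N:wait,E:car3-GO,S:wait,W:car5-GO | queues: N=0 E=0 S=0 W=1
Cars crossed by step 5: 6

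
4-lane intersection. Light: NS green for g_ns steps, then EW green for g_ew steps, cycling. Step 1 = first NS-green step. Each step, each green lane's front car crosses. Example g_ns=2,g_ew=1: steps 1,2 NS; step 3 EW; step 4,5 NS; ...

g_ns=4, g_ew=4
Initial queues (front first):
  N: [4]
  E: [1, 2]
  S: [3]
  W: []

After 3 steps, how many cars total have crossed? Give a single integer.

Answer: 2

Derivation:
Step 1 [NS]: N:car4-GO,E:wait,S:car3-GO,W:wait | queues: N=0 E=2 S=0 W=0
Step 2 [NS]: N:empty,E:wait,S:empty,W:wait | queues: N=0 E=2 S=0 W=0
Step 3 [NS]: N:empty,E:wait,S:empty,W:wait | queues: N=0 E=2 S=0 W=0
Cars crossed by step 3: 2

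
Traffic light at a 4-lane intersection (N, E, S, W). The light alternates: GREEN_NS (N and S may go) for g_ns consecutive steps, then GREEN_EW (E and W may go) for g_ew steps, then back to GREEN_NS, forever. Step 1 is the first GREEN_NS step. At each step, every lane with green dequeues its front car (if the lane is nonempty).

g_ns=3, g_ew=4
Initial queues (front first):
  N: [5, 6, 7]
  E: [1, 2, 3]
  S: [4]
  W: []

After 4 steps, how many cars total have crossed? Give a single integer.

Step 1 [NS]: N:car5-GO,E:wait,S:car4-GO,W:wait | queues: N=2 E=3 S=0 W=0
Step 2 [NS]: N:car6-GO,E:wait,S:empty,W:wait | queues: N=1 E=3 S=0 W=0
Step 3 [NS]: N:car7-GO,E:wait,S:empty,W:wait | queues: N=0 E=3 S=0 W=0
Step 4 [EW]: N:wait,E:car1-GO,S:wait,W:empty | queues: N=0 E=2 S=0 W=0
Cars crossed by step 4: 5

Answer: 5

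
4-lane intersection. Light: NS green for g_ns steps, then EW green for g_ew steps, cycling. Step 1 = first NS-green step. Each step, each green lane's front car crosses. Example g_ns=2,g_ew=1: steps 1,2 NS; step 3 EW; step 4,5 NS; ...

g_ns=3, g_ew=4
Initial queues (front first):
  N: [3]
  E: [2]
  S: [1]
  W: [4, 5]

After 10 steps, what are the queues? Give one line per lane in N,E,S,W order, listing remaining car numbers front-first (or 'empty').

Step 1 [NS]: N:car3-GO,E:wait,S:car1-GO,W:wait | queues: N=0 E=1 S=0 W=2
Step 2 [NS]: N:empty,E:wait,S:empty,W:wait | queues: N=0 E=1 S=0 W=2
Step 3 [NS]: N:empty,E:wait,S:empty,W:wait | queues: N=0 E=1 S=0 W=2
Step 4 [EW]: N:wait,E:car2-GO,S:wait,W:car4-GO | queues: N=0 E=0 S=0 W=1
Step 5 [EW]: N:wait,E:empty,S:wait,W:car5-GO | queues: N=0 E=0 S=0 W=0

N: empty
E: empty
S: empty
W: empty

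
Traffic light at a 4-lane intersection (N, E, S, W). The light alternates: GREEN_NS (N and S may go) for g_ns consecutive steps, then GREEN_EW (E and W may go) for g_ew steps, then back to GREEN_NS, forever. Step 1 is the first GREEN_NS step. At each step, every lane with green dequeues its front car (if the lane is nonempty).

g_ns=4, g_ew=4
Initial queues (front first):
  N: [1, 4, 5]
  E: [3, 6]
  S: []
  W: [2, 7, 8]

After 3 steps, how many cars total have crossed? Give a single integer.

Step 1 [NS]: N:car1-GO,E:wait,S:empty,W:wait | queues: N=2 E=2 S=0 W=3
Step 2 [NS]: N:car4-GO,E:wait,S:empty,W:wait | queues: N=1 E=2 S=0 W=3
Step 3 [NS]: N:car5-GO,E:wait,S:empty,W:wait | queues: N=0 E=2 S=0 W=3
Cars crossed by step 3: 3

Answer: 3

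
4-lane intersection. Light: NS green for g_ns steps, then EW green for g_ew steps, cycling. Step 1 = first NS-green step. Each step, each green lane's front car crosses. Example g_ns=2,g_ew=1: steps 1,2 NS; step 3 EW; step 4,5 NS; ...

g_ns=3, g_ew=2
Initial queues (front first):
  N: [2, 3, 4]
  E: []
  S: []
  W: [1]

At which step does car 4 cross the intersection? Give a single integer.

Step 1 [NS]: N:car2-GO,E:wait,S:empty,W:wait | queues: N=2 E=0 S=0 W=1
Step 2 [NS]: N:car3-GO,E:wait,S:empty,W:wait | queues: N=1 E=0 S=0 W=1
Step 3 [NS]: N:car4-GO,E:wait,S:empty,W:wait | queues: N=0 E=0 S=0 W=1
Step 4 [EW]: N:wait,E:empty,S:wait,W:car1-GO | queues: N=0 E=0 S=0 W=0
Car 4 crosses at step 3

3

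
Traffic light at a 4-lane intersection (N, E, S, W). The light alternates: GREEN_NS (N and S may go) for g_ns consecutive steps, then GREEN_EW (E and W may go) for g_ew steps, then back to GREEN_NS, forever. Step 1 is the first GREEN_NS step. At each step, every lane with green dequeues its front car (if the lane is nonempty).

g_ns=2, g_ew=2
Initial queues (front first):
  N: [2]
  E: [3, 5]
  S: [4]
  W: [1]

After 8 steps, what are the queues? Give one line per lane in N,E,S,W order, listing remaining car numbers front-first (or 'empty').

Step 1 [NS]: N:car2-GO,E:wait,S:car4-GO,W:wait | queues: N=0 E=2 S=0 W=1
Step 2 [NS]: N:empty,E:wait,S:empty,W:wait | queues: N=0 E=2 S=0 W=1
Step 3 [EW]: N:wait,E:car3-GO,S:wait,W:car1-GO | queues: N=0 E=1 S=0 W=0
Step 4 [EW]: N:wait,E:car5-GO,S:wait,W:empty | queues: N=0 E=0 S=0 W=0

N: empty
E: empty
S: empty
W: empty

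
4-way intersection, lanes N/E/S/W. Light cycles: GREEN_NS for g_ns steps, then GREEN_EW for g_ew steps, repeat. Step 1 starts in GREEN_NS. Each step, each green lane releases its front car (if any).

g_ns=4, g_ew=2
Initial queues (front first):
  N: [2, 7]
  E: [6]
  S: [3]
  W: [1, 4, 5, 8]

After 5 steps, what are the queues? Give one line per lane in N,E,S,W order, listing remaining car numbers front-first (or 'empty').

Step 1 [NS]: N:car2-GO,E:wait,S:car3-GO,W:wait | queues: N=1 E=1 S=0 W=4
Step 2 [NS]: N:car7-GO,E:wait,S:empty,W:wait | queues: N=0 E=1 S=0 W=4
Step 3 [NS]: N:empty,E:wait,S:empty,W:wait | queues: N=0 E=1 S=0 W=4
Step 4 [NS]: N:empty,E:wait,S:empty,W:wait | queues: N=0 E=1 S=0 W=4
Step 5 [EW]: N:wait,E:car6-GO,S:wait,W:car1-GO | queues: N=0 E=0 S=0 W=3

N: empty
E: empty
S: empty
W: 4 5 8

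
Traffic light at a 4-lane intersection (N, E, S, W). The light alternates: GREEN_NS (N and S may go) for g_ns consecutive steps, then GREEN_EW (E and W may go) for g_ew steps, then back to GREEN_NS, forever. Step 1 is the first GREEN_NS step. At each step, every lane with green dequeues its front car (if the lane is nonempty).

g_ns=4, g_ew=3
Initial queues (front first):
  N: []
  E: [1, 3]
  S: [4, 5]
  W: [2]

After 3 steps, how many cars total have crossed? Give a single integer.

Answer: 2

Derivation:
Step 1 [NS]: N:empty,E:wait,S:car4-GO,W:wait | queues: N=0 E=2 S=1 W=1
Step 2 [NS]: N:empty,E:wait,S:car5-GO,W:wait | queues: N=0 E=2 S=0 W=1
Step 3 [NS]: N:empty,E:wait,S:empty,W:wait | queues: N=0 E=2 S=0 W=1
Cars crossed by step 3: 2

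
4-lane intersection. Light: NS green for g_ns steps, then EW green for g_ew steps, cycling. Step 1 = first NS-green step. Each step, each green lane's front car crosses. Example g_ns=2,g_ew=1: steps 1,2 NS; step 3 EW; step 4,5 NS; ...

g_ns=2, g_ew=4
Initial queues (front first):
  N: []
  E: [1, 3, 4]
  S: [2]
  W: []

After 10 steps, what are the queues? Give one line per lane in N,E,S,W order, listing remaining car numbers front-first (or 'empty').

Step 1 [NS]: N:empty,E:wait,S:car2-GO,W:wait | queues: N=0 E=3 S=0 W=0
Step 2 [NS]: N:empty,E:wait,S:empty,W:wait | queues: N=0 E=3 S=0 W=0
Step 3 [EW]: N:wait,E:car1-GO,S:wait,W:empty | queues: N=0 E=2 S=0 W=0
Step 4 [EW]: N:wait,E:car3-GO,S:wait,W:empty | queues: N=0 E=1 S=0 W=0
Step 5 [EW]: N:wait,E:car4-GO,S:wait,W:empty | queues: N=0 E=0 S=0 W=0

N: empty
E: empty
S: empty
W: empty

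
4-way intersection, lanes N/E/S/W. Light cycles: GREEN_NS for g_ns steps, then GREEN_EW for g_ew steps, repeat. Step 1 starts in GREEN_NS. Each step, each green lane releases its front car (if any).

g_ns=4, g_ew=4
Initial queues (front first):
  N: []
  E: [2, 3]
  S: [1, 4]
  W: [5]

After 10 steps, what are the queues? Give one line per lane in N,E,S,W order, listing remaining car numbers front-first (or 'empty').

Step 1 [NS]: N:empty,E:wait,S:car1-GO,W:wait | queues: N=0 E=2 S=1 W=1
Step 2 [NS]: N:empty,E:wait,S:car4-GO,W:wait | queues: N=0 E=2 S=0 W=1
Step 3 [NS]: N:empty,E:wait,S:empty,W:wait | queues: N=0 E=2 S=0 W=1
Step 4 [NS]: N:empty,E:wait,S:empty,W:wait | queues: N=0 E=2 S=0 W=1
Step 5 [EW]: N:wait,E:car2-GO,S:wait,W:car5-GO | queues: N=0 E=1 S=0 W=0
Step 6 [EW]: N:wait,E:car3-GO,S:wait,W:empty | queues: N=0 E=0 S=0 W=0

N: empty
E: empty
S: empty
W: empty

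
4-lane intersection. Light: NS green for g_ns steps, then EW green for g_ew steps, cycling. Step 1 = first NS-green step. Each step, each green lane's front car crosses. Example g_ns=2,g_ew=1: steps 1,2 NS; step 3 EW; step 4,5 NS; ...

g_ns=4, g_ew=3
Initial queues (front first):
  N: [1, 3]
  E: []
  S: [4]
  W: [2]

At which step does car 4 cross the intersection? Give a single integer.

Step 1 [NS]: N:car1-GO,E:wait,S:car4-GO,W:wait | queues: N=1 E=0 S=0 W=1
Step 2 [NS]: N:car3-GO,E:wait,S:empty,W:wait | queues: N=0 E=0 S=0 W=1
Step 3 [NS]: N:empty,E:wait,S:empty,W:wait | queues: N=0 E=0 S=0 W=1
Step 4 [NS]: N:empty,E:wait,S:empty,W:wait | queues: N=0 E=0 S=0 W=1
Step 5 [EW]: N:wait,E:empty,S:wait,W:car2-GO | queues: N=0 E=0 S=0 W=0
Car 4 crosses at step 1

1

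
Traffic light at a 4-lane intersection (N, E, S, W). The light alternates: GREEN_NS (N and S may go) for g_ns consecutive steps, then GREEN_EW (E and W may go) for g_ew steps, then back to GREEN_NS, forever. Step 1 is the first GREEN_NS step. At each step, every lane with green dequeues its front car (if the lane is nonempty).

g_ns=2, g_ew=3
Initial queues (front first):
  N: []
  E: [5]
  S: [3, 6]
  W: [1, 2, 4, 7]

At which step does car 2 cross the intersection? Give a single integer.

Step 1 [NS]: N:empty,E:wait,S:car3-GO,W:wait | queues: N=0 E=1 S=1 W=4
Step 2 [NS]: N:empty,E:wait,S:car6-GO,W:wait | queues: N=0 E=1 S=0 W=4
Step 3 [EW]: N:wait,E:car5-GO,S:wait,W:car1-GO | queues: N=0 E=0 S=0 W=3
Step 4 [EW]: N:wait,E:empty,S:wait,W:car2-GO | queues: N=0 E=0 S=0 W=2
Step 5 [EW]: N:wait,E:empty,S:wait,W:car4-GO | queues: N=0 E=0 S=0 W=1
Step 6 [NS]: N:empty,E:wait,S:empty,W:wait | queues: N=0 E=0 S=0 W=1
Step 7 [NS]: N:empty,E:wait,S:empty,W:wait | queues: N=0 E=0 S=0 W=1
Step 8 [EW]: N:wait,E:empty,S:wait,W:car7-GO | queues: N=0 E=0 S=0 W=0
Car 2 crosses at step 4

4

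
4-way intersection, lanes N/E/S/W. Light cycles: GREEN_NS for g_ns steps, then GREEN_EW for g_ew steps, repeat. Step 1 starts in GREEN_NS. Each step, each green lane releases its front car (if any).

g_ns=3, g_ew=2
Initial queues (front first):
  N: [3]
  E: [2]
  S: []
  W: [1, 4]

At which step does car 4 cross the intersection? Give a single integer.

Step 1 [NS]: N:car3-GO,E:wait,S:empty,W:wait | queues: N=0 E=1 S=0 W=2
Step 2 [NS]: N:empty,E:wait,S:empty,W:wait | queues: N=0 E=1 S=0 W=2
Step 3 [NS]: N:empty,E:wait,S:empty,W:wait | queues: N=0 E=1 S=0 W=2
Step 4 [EW]: N:wait,E:car2-GO,S:wait,W:car1-GO | queues: N=0 E=0 S=0 W=1
Step 5 [EW]: N:wait,E:empty,S:wait,W:car4-GO | queues: N=0 E=0 S=0 W=0
Car 4 crosses at step 5

5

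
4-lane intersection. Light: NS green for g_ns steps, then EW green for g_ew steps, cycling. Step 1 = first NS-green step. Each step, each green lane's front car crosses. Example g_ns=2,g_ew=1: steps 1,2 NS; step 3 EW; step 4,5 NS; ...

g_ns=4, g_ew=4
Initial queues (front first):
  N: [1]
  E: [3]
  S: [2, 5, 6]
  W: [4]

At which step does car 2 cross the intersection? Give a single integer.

Step 1 [NS]: N:car1-GO,E:wait,S:car2-GO,W:wait | queues: N=0 E=1 S=2 W=1
Step 2 [NS]: N:empty,E:wait,S:car5-GO,W:wait | queues: N=0 E=1 S=1 W=1
Step 3 [NS]: N:empty,E:wait,S:car6-GO,W:wait | queues: N=0 E=1 S=0 W=1
Step 4 [NS]: N:empty,E:wait,S:empty,W:wait | queues: N=0 E=1 S=0 W=1
Step 5 [EW]: N:wait,E:car3-GO,S:wait,W:car4-GO | queues: N=0 E=0 S=0 W=0
Car 2 crosses at step 1

1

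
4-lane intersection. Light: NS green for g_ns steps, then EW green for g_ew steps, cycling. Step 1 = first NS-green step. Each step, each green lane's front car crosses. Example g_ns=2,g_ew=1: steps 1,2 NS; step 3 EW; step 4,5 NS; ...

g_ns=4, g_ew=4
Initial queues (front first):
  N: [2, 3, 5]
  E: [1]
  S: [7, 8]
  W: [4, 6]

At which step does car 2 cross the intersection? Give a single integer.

Step 1 [NS]: N:car2-GO,E:wait,S:car7-GO,W:wait | queues: N=2 E=1 S=1 W=2
Step 2 [NS]: N:car3-GO,E:wait,S:car8-GO,W:wait | queues: N=1 E=1 S=0 W=2
Step 3 [NS]: N:car5-GO,E:wait,S:empty,W:wait | queues: N=0 E=1 S=0 W=2
Step 4 [NS]: N:empty,E:wait,S:empty,W:wait | queues: N=0 E=1 S=0 W=2
Step 5 [EW]: N:wait,E:car1-GO,S:wait,W:car4-GO | queues: N=0 E=0 S=0 W=1
Step 6 [EW]: N:wait,E:empty,S:wait,W:car6-GO | queues: N=0 E=0 S=0 W=0
Car 2 crosses at step 1

1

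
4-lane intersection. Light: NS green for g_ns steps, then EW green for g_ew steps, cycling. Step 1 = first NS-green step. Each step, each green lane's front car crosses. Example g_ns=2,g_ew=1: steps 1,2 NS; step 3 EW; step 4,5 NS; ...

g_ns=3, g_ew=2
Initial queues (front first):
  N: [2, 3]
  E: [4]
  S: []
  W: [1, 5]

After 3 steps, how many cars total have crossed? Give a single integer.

Step 1 [NS]: N:car2-GO,E:wait,S:empty,W:wait | queues: N=1 E=1 S=0 W=2
Step 2 [NS]: N:car3-GO,E:wait,S:empty,W:wait | queues: N=0 E=1 S=0 W=2
Step 3 [NS]: N:empty,E:wait,S:empty,W:wait | queues: N=0 E=1 S=0 W=2
Cars crossed by step 3: 2

Answer: 2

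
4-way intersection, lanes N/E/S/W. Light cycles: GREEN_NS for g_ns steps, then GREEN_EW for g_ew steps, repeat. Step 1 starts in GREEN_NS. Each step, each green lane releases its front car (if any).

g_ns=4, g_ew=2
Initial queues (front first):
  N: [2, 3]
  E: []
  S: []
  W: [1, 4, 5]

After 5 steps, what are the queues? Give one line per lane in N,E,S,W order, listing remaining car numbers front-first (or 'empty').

Step 1 [NS]: N:car2-GO,E:wait,S:empty,W:wait | queues: N=1 E=0 S=0 W=3
Step 2 [NS]: N:car3-GO,E:wait,S:empty,W:wait | queues: N=0 E=0 S=0 W=3
Step 3 [NS]: N:empty,E:wait,S:empty,W:wait | queues: N=0 E=0 S=0 W=3
Step 4 [NS]: N:empty,E:wait,S:empty,W:wait | queues: N=0 E=0 S=0 W=3
Step 5 [EW]: N:wait,E:empty,S:wait,W:car1-GO | queues: N=0 E=0 S=0 W=2

N: empty
E: empty
S: empty
W: 4 5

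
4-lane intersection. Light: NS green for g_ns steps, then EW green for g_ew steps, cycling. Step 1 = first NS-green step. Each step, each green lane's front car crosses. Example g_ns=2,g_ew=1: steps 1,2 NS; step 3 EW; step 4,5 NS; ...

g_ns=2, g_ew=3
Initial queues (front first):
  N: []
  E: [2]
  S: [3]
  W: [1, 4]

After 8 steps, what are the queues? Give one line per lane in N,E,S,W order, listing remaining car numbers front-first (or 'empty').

Step 1 [NS]: N:empty,E:wait,S:car3-GO,W:wait | queues: N=0 E=1 S=0 W=2
Step 2 [NS]: N:empty,E:wait,S:empty,W:wait | queues: N=0 E=1 S=0 W=2
Step 3 [EW]: N:wait,E:car2-GO,S:wait,W:car1-GO | queues: N=0 E=0 S=0 W=1
Step 4 [EW]: N:wait,E:empty,S:wait,W:car4-GO | queues: N=0 E=0 S=0 W=0

N: empty
E: empty
S: empty
W: empty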